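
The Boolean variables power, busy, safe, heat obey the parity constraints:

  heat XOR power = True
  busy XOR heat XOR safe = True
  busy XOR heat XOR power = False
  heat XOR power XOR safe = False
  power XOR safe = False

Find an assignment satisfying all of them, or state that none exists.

Adding constraints 2, 3, 5 mod 2: every variable appears an even number of times on the left, so the left side is 0.
But the right sides sum to 1 (mod 2). 0 ≠ 1 — the system is inconsistent.

Unsatisfiable — no assignment works.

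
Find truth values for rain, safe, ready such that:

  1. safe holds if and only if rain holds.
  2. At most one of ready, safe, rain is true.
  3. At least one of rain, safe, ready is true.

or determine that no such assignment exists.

rain=F, safe=F, ready=T

  (1) safe=F, rain=F — same ✓
  (2) {ready, safe, rain}: 1 true — at most one ✓
  (3) {rain, safe, ready}: 1 true — at least one ✓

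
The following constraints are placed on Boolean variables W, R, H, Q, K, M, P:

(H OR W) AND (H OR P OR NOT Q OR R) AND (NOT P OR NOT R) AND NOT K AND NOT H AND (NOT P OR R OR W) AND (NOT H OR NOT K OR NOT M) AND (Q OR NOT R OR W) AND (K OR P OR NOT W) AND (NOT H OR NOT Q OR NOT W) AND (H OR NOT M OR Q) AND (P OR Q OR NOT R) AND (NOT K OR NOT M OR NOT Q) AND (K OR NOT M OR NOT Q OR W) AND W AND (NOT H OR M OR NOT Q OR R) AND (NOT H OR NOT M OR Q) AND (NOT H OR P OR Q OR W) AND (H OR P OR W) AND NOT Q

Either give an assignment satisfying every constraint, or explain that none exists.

W=T, R=F, H=F, Q=F, K=F, M=F, P=T

Unit clause (NOT K) forces K = False.
Unit clause (NOT H) forces H = False.
Unit clause (W) forces W = True.
Unit clause (NOT Q) forces Q = False.
In (K OR P OR NOT W) only P is left, so P = True.
In (H OR NOT M OR Q) only NOT M is left, so M = False.
In (NOT P OR NOT R) only NOT R is left, so R = False.
All clauses satisfied.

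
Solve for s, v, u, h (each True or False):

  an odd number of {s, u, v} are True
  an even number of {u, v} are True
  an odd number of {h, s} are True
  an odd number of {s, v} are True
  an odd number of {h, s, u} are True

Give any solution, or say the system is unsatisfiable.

s = True; v = False; u = False; h = False

{s, u, v}: 1 true → odd ✓
{u, v}: 0 true → even ✓
{h, s}: 1 true → odd ✓
{s, v}: 1 true → odd ✓
{h, s, u}: 1 true → odd ✓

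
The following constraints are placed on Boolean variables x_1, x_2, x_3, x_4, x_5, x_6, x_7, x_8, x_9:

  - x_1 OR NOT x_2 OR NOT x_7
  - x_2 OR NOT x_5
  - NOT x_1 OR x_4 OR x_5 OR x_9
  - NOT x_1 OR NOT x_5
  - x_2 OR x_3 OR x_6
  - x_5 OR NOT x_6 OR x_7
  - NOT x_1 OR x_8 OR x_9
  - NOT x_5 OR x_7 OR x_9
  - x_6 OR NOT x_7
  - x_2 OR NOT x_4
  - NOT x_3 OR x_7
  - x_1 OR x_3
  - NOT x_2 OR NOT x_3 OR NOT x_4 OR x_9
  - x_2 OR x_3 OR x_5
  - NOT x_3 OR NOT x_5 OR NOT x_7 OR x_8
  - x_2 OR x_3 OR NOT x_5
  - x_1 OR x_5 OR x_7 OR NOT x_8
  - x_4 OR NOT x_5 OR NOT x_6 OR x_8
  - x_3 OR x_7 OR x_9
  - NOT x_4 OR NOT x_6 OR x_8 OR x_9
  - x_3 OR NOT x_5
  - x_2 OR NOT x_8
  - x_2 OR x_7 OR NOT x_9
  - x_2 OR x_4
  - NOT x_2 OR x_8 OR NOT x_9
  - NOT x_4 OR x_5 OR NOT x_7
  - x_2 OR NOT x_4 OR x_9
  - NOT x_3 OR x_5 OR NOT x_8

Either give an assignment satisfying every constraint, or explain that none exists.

Set x_1 = True.
  then (NOT x_1 OR NOT x_5) forces x_5 = False.
Try x_2 = False:
  (x_2 OR NOT x_4) forces x_4 = False.
  clause (x_2 OR x_4) is falsified — backtrack.
So x_2 = True.
Set x_3 = False.
Set x_4 = False.
  then (NOT x_1 OR x_4 OR x_5 OR x_9) forces x_9 = True.
  then (NOT x_2 OR x_8 OR NOT x_9) forces x_8 = True.
Set x_6 = False.
  then (x_6 OR NOT x_7) forces x_7 = False.
All clauses satisfied.

x_1=T, x_2=T, x_3=F, x_4=F, x_5=F, x_6=F, x_7=F, x_8=T, x_9=T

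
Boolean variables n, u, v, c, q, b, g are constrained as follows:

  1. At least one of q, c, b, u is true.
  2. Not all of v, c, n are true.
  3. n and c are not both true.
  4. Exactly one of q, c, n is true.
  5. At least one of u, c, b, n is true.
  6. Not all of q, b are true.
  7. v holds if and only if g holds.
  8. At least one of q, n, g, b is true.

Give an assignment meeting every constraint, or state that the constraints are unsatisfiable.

n = True, u = True, v = False, c = False, q = False, b = True, g = False

  (1) {q, c, b, u}: 2 true — at least one ✓
  (2) {v, c, n}: 1/3 true — not all ✓
  (3) n=T, c=F — not both ✓
  (4) {q, c, n}: 1 true — exactly one ✓
  (5) {u, c, b, n}: 3 true — at least one ✓
  (6) {q, b}: 1/2 true — not all ✓
  (7) v=F, g=F — same ✓
  (8) {q, n, g, b}: 2 true — at least one ✓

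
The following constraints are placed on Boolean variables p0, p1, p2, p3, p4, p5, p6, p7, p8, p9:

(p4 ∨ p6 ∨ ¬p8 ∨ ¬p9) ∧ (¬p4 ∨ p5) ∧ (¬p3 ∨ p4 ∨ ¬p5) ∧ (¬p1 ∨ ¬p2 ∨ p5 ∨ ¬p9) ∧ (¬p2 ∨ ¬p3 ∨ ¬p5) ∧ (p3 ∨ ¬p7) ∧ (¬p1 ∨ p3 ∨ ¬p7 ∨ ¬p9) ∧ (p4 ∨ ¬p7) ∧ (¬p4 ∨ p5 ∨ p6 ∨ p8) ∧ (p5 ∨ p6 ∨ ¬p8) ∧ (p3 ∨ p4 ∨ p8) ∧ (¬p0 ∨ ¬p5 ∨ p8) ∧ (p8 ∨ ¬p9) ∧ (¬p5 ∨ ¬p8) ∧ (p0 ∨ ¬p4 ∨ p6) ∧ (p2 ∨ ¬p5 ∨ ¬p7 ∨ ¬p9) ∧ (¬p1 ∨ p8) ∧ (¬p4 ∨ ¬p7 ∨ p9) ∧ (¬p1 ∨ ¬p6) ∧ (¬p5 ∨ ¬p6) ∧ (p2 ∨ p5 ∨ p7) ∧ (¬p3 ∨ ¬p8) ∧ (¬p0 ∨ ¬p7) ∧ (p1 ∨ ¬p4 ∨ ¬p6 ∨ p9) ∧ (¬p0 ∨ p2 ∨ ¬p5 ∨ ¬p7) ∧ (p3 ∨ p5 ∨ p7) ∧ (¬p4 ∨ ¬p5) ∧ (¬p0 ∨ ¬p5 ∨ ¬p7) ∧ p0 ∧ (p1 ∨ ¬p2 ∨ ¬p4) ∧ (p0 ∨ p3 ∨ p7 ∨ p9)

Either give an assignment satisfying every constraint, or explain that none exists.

Unit clause (p0) forces p0 = True.
In (¬p0 ∨ ¬p7) only ¬p7 is left, so p7 = False.
Try p1 = True:
  (¬p1 ∨ p8) forces p8 = True.
  (¬p5 ∨ ¬p8) forces p5 = False.
  (¬p4 ∨ p5) forces p4 = False.
  (p5 ∨ p6 ∨ ¬p8) forces p6 = True.
  clause (¬p1 ∨ ¬p6) is falsified — backtrack.
So p1 = False.
Try p2 = False:
  (p2 ∨ p5 ∨ p7) forces p5 = True.
  (¬p0 ∨ ¬p5 ∨ p8) forces p8 = True.
  clause (¬p5 ∨ ¬p8) is falsified — backtrack.
So p2 = True.
  then (p1 ∨ ¬p2 ∨ ¬p4) forces p4 = False.
Try p3 = False:
  (p3 ∨ p4 ∨ p8) forces p8 = True.
  (¬p5 ∨ ¬p8) forces p5 = False.
  clause (p3 ∨ p5 ∨ p7) is falsified — backtrack.
So p3 = True.
  then (¬p3 ∨ p4 ∨ ¬p5) forces p5 = False.
  then (¬p3 ∨ ¬p8) forces p8 = False.
  then (p8 ∨ ¬p9) forces p9 = False.
Set p6 = False.
All clauses satisfied.

p0 = True; p1 = False; p2 = True; p3 = True; p4 = False; p5 = False; p6 = False; p7 = False; p8 = False; p9 = False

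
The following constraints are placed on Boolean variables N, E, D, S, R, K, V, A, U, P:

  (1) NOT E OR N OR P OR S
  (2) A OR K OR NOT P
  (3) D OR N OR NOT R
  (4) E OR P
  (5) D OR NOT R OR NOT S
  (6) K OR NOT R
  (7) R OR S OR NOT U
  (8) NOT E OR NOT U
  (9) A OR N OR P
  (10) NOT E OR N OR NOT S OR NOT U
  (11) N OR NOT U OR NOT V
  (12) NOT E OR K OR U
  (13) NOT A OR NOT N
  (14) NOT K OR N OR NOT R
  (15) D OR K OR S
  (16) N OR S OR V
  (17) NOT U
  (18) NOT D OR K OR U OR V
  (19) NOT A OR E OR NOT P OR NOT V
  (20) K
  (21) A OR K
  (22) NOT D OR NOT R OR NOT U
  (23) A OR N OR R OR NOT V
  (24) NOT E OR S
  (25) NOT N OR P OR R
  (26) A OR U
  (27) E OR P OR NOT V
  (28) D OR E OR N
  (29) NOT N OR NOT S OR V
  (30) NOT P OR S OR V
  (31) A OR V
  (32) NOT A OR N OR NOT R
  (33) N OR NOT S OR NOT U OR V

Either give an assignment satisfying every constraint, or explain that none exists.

N = False, E = True, D = True, S = True, R = False, K = True, V = True, A = True, U = False, P = True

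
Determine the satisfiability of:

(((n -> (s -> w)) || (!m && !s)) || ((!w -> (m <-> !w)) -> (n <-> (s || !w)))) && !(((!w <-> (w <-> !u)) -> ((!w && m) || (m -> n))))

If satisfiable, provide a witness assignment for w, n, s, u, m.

w = True, n = False, s = False, u = True, m = True

  ((n -> (s -> w)) || (!m && !s)) || ((!w -> (m <-> !w)) -> (n <-> (s || !w))) = True
    (n -> (s -> w)) || (!m && !s) = True
      n -> (s -> w) = True
        s -> w = True
      !m && !s = False
        !m = False
        !s = True
    (!w -> (m <-> !w)) -> (n <-> (s || !w)) = True
      !w -> (m <-> !w) = True
        !w = False
        m <-> !w = False
          !w = False
      n <-> (s || !w) = True
        s || !w = False
          !w = False
  !(((!w <-> (w <-> !u)) -> ((!w && m) || (m -> n)))) = True
    (!w <-> (w <-> !u)) -> ((!w && m) || (m -> n)) = False
      !w <-> (w <-> !u) = True
        !w = False
        w <-> !u = False
          !u = False
      (!w && m) || (m -> n) = False
        !w && m = False
          !w = False
        m -> n = False
Both conjuncts True, so the formula holds.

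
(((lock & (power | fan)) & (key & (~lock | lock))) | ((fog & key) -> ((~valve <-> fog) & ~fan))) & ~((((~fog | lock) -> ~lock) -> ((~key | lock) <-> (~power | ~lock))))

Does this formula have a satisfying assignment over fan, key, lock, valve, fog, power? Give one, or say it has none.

fan = True, key = True, lock = False, valve = False, fog = False, power = False

  ((lock & (power | fan)) & (key & (~lock | lock))) | ((fog & key) -> ((~valve <-> fog) & ~fan)) = True
    (lock & (power | fan)) & (key & (~lock | lock)) = False
      lock & (power | fan) = False
        power | fan = True
      key & (~lock | lock) = True
        ~lock | lock = True
          ~lock = True
    (fog & key) -> ((~valve <-> fog) & ~fan) = True
      fog & key = False
      (~valve <-> fog) & ~fan = False
        ~valve <-> fog = False
          ~valve = True
        ~fan = False
  ~((((~fog | lock) -> ~lock) -> ((~key | lock) <-> (~power | ~lock)))) = True
    ((~fog | lock) -> ~lock) -> ((~key | lock) <-> (~power | ~lock)) = False
      (~fog | lock) -> ~lock = True
        ~fog | lock = True
          ~fog = True
        ~lock = True
      (~key | lock) <-> (~power | ~lock) = False
        ~key | lock = False
          ~key = False
        ~power | ~lock = True
          ~power = True
          ~lock = True
Both conjuncts True, so the formula holds.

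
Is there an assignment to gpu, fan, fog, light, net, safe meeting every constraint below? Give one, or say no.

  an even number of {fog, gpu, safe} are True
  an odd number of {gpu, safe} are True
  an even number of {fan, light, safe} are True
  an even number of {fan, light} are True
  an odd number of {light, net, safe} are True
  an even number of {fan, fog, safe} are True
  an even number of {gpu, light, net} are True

gpu=T; fan=T; fog=T; light=T; net=F; safe=F

{fog, gpu, safe}: 2 true → even ✓
{gpu, safe}: 1 true → odd ✓
{fan, light, safe}: 2 true → even ✓
{fan, light}: 2 true → even ✓
{light, net, safe}: 1 true → odd ✓
{fan, fog, safe}: 2 true → even ✓
{gpu, light, net}: 2 true → even ✓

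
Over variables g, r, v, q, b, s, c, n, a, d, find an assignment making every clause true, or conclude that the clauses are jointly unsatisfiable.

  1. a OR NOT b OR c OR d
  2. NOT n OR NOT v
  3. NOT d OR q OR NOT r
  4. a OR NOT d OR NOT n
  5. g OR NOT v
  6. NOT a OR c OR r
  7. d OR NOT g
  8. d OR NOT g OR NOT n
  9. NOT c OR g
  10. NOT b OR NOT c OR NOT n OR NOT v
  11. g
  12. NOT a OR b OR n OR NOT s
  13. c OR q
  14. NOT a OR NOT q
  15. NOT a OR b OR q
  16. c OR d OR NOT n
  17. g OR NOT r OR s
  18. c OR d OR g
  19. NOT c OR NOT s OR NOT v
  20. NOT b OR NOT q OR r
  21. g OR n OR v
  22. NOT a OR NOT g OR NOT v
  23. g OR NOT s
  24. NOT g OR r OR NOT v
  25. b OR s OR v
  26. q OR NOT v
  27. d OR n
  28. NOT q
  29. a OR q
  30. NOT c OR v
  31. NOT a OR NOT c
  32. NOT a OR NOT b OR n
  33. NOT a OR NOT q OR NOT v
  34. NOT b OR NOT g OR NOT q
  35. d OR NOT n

The formula is unsatisfiable.

Case g = True:
  (d OR NOT g) forces d = True.
  (NOT q) forces q = False.
  (NOT d OR q OR NOT r) forces r = False.
  (c OR q) forces c = True.
  (NOT g OR r OR NOT v) forces v = False.
  Clause (NOT c OR v) is falsified — contradiction.
Case g = False:
  Clause (g) is falsified — contradiction.
Both cases fail, so the formula is unsatisfiable.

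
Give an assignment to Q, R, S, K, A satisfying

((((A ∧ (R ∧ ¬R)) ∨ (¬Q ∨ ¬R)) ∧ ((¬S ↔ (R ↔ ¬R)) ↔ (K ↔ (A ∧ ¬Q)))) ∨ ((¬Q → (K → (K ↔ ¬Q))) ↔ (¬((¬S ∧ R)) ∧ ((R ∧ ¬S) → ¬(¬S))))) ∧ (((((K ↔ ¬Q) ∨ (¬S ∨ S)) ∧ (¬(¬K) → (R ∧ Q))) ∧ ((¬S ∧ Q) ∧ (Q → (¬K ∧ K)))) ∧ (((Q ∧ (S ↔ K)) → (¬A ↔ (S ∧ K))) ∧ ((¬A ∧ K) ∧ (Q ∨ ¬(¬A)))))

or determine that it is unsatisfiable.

Case Q = True: the formula simplifies to ((((A ∧ (R ∧ ¬R)) ∨ ¬R) ∧ ((¬S ↔ (R ↔ ¬R)) ↔ ¬K)) ∨ (¬((¬S ∧ R)) ∧ ((R ∧ ¬S) → ¬(¬S)))) ∧ ((((¬K ∨ (¬S ∨ S)) ∧ (¬(¬K) → R)) ∧ (¬S ∧ (¬K ∧ K))) ∧ (((S ↔ K) → (¬A ↔ (S ∧ K))) ∧ (¬A ∧ K))).
  K = True: the conjunct ¬K is False.
  K = False: the conjunct K is False.
Case Q = False: the conjunct Q is False.
Both cases fail — unsatisfiable.

UNSATISFIABLE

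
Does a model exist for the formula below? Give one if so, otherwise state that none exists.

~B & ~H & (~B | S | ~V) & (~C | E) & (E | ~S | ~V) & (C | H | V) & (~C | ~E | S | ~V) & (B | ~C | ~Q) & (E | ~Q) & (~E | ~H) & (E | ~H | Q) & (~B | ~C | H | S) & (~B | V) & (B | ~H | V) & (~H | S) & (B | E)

B: False, S: True, Q: True, V: True, H: False, E: True, C: False

Unit clause (~B) forces B = False.
Unit clause (~H) forces H = False.
In (B | E) only E is left, so E = True.
Set S = True.
Set Q = True.
  then (B | ~C | ~Q) forces C = False.
  then (C | H | V) forces V = True.
All clauses satisfied.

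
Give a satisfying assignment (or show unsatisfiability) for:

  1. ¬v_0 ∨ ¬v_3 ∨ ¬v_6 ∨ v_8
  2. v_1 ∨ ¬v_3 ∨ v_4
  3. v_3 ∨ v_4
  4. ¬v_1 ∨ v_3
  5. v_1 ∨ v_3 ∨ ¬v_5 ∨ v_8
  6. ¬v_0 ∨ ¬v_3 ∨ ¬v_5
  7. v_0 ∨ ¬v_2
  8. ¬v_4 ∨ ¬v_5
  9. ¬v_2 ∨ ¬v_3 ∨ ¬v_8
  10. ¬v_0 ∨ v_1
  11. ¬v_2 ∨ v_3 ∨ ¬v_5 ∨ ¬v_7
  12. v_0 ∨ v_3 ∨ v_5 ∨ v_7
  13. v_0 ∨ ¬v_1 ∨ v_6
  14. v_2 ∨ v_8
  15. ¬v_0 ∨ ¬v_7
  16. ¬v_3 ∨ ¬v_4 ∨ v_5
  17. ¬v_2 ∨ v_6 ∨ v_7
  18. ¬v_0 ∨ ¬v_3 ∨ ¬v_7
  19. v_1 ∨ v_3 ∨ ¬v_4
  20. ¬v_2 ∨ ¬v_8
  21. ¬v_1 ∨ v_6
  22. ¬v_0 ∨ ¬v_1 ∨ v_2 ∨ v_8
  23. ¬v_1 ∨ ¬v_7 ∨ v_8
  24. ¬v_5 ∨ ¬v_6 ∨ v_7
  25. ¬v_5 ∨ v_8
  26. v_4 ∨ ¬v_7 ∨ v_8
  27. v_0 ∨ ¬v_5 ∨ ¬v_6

v_0: True, v_1: True, v_2: False, v_3: True, v_4: False, v_5: False, v_6: True, v_7: False, v_8: True

Set v_0 = True.
  then (¬v_0 ∨ v_1) forces v_1 = True.
  then (¬v_0 ∨ ¬v_7) forces v_7 = False.
  then (¬v_1 ∨ v_6) forces v_6 = True.
  then (¬v_5 ∨ ¬v_6 ∨ v_7) forces v_5 = False.
  then (¬v_1 ∨ v_3) forces v_3 = True.
  then (¬v_3 ∨ ¬v_4 ∨ v_5) forces v_4 = False.
  then (¬v_0 ∨ ¬v_3 ∨ ¬v_6 ∨ v_8) forces v_8 = True.
  then (¬v_2 ∨ ¬v_3 ∨ ¬v_8) forces v_2 = False.
All clauses satisfied.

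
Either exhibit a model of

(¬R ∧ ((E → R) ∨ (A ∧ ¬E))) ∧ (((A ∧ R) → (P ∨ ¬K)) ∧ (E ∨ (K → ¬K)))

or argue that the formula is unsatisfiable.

K=F, R=F, A=F, P=F, E=F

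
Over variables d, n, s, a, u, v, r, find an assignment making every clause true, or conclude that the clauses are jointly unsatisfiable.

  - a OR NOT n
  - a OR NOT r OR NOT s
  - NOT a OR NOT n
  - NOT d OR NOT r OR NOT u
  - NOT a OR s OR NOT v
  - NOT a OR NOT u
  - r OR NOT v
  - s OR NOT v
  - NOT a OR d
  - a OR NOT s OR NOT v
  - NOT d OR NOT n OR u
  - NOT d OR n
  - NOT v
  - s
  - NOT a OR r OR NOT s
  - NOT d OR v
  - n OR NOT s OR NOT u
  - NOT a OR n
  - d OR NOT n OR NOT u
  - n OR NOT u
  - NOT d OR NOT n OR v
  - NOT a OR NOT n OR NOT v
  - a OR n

Case a = True:
  (NOT a OR NOT n) forces n = False.
  Clause (NOT a OR n) is falsified — contradiction.
Case a = False:
  (a OR NOT n) forces n = False.
  Clause (a OR n) is falsified — contradiction.
Both cases fail, so the formula is unsatisfiable.

Unsatisfiable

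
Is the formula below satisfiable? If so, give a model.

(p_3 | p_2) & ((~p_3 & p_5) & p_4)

p_2=T, p_3=F, p_4=T, p_5=T

  p_3 | p_2 = True
  (~p_3 & p_5) & p_4 = True
    ~p_3 & p_5 = True
      ~p_3 = True
Both conjuncts True, so the formula holds.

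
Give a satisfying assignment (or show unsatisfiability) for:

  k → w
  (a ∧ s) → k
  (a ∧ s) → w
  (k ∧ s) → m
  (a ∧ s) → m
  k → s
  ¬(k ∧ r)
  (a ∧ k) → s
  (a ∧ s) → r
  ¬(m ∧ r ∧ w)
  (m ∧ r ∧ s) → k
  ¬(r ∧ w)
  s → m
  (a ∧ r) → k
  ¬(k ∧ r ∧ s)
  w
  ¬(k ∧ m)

w = True; k = False; s = False; r = False; m = True; a = True

Unit clause (w) forces w = True.
In (¬r ∨ ¬w) only ¬r is left, so r = False.
Try k = True:
  (¬k ∨ s) forces s = True.
  (¬a ∨ r ∨ ¬s) forces a = False.
  (m ∨ ¬s) forces m = True.
  clause (¬k ∨ ¬m) is falsified — backtrack.
So k = False.
Set s = False.
Set m = True.
Set a = True.
All clauses satisfied.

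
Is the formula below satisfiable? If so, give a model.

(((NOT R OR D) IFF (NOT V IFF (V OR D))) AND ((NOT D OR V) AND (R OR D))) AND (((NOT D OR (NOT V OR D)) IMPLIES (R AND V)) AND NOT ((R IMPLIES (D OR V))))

UNSATISFIABLE

Case V = True: the conjunct NOT ((R IMPLIES (D OR V))) becomes NOT ((R IMPLIES True)) = False.
Case V = False: the conjunct (NOT D OR (NOT V OR D)) IMPLIES (R AND V) becomes (NOT D OR True) IMPLIES (R AND False) = False.
Both cases fail — unsatisfiable.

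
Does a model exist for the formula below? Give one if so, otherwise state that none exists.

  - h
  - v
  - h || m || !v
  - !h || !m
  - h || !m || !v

Unit clause (h) forces h = True.
Unit clause (v) forces v = True.
In (!h || !m) only !m is left, so m = False.
All clauses satisfied.

h = True, v = True, m = False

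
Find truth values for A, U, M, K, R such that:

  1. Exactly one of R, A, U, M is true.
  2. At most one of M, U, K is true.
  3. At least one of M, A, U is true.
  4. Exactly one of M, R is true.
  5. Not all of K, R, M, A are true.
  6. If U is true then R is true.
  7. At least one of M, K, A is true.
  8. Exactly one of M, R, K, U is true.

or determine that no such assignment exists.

A=F, U=F, M=T, K=F, R=F

  (1) {R, A, U, M}: 1 true — exactly one ✓
  (2) {M, U, K}: 1 true — at most one ✓
  (3) {M, A, U}: 1 true — at least one ✓
  (4) {M, R}: 1 true — exactly one ✓
  (5) {K, R, M, A}: 1/4 true — not all ✓
  (6) U=F ⇒ R: vacuous ✓
  (7) {M, K, A}: 1 true — at least one ✓
  (8) {M, R, K, U}: 1 true — exactly one ✓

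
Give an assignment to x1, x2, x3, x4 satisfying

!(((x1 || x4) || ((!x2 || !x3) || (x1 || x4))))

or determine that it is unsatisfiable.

x1=F; x2=T; x3=T; x4=F

  !(((x1 || x4) || ((!x2 || !x3) || (x1 || x4)))) = True
    (x1 || x4) || ((!x2 || !x3) || (x1 || x4)) = False
      x1 || x4 = False
      (!x2 || !x3) || (x1 || x4) = False
        !x2 || !x3 = False
          !x2 = False
          !x3 = False
        x1 || x4 = False
The formula evaluates to True.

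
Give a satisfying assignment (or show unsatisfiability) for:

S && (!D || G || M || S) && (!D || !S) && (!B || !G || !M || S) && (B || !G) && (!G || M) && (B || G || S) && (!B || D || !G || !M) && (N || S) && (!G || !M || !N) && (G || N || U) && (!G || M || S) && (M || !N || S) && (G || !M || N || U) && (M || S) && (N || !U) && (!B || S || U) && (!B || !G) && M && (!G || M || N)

Unit clause (S) forces S = True.
In (!D || !S) only !D is left, so D = False.
Unit clause (M) forces M = True.
Set N = True.
  then (!G || !M || !N) forces G = False.
Set U = False.
Set B = False.
All clauses satisfied.

N = True, U = False, S = True, D = False, M = True, G = False, B = False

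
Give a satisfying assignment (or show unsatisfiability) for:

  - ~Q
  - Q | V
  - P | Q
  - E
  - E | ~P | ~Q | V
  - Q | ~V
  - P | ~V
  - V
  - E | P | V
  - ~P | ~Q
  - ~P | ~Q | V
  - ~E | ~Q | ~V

Unsatisfiable — no assignment works.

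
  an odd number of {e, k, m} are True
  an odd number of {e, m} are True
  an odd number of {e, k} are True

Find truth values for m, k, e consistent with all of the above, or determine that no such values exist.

m = False; k = False; e = True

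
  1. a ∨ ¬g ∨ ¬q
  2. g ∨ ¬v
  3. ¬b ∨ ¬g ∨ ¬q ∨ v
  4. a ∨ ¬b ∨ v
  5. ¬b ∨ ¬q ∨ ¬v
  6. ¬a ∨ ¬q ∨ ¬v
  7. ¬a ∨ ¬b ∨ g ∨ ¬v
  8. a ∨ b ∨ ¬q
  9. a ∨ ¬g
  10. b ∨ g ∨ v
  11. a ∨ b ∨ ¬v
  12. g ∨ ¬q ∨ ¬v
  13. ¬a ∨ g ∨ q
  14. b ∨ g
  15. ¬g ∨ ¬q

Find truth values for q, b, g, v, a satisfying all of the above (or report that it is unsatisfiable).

q = True; b = True; g = False; v = False; a = True

Set q = True.
  then (¬g ∨ ¬q) forces g = False.
  then (g ∨ ¬v) forces v = False.
  then (b ∨ g ∨ v) forces b = True.
  then (a ∨ ¬b ∨ v) forces a = True.
All clauses satisfied.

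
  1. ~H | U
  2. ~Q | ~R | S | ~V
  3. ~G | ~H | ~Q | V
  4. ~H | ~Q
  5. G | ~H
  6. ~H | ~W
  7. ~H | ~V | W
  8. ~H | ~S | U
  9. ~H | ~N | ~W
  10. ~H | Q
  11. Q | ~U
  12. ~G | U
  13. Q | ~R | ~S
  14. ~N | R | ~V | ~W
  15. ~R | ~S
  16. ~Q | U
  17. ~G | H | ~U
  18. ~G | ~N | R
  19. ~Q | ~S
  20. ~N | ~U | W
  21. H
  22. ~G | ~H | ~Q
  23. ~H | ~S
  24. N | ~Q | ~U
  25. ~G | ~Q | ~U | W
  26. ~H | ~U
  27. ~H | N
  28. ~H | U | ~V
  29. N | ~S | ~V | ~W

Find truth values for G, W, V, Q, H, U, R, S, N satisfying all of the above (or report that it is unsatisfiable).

Case H = True:
  (~H | U) forces U = True.
  Clause (~H | ~U) is falsified — contradiction.
Case H = False:
  Clause (H) is falsified — contradiction.
Both cases fail, so the formula is unsatisfiable.

No satisfying assignment exists.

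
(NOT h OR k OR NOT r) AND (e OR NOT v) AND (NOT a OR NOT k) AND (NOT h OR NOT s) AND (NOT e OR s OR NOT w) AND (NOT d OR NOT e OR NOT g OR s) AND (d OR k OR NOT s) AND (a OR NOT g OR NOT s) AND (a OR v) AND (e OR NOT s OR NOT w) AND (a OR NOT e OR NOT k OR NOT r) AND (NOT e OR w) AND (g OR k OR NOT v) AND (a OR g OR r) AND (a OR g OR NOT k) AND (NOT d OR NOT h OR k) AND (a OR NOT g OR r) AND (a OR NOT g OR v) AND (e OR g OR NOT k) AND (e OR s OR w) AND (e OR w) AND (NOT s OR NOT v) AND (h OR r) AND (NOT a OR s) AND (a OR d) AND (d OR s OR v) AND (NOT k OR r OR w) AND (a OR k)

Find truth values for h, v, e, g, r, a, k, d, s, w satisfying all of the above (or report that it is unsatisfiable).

Set h = False.
  then (h OR r) forces r = True.
Try v = True:
  (e OR NOT v) forces e = True.
  (NOT e OR w) forces w = True.
  (NOT e OR s OR NOT w) forces s = True.
  clause (NOT s OR NOT v) is falsified — backtrack.
So v = False.
  then (a OR v) forces a = True.
  then (NOT a OR s) forces s = True.
  then (NOT a OR NOT k) forces k = False.
  then (d OR k OR NOT s) forces d = True.
Try e = False:
  (e OR NOT s OR NOT w) forces w = False.
  clause (e OR w) is falsified — backtrack.
So e = True.
  then (NOT e OR w) forces w = True.
Set g = True.
All clauses satisfied.

h: False, v: False, e: True, g: True, r: True, a: True, k: False, d: True, s: True, w: True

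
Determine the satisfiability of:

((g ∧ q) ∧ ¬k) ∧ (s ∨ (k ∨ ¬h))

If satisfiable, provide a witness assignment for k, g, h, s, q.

k=F; g=T; h=F; s=T; q=T

  (g ∧ q) ∧ ¬k = True
    g ∧ q = True
    ¬k = True
  s ∨ (k ∨ ¬h) = True
    k ∨ ¬h = True
      ¬h = True
Both conjuncts True, so the formula holds.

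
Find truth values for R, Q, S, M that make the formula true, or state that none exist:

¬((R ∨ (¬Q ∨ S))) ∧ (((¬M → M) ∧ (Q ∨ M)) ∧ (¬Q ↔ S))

R = False, Q = True, S = False, M = True

  ¬((R ∨ (¬Q ∨ S))) = True
    R ∨ (¬Q ∨ S) = False
      ¬Q ∨ S = False
        ¬Q = False
  ((¬M → M) ∧ (Q ∨ M)) ∧ (¬Q ↔ S) = True
    (¬M → M) ∧ (Q ∨ M) = True
      ¬M → M = True
        ¬M = False
      Q ∨ M = True
    ¬Q ↔ S = True
      ¬Q = False
Both conjuncts True, so the formula holds.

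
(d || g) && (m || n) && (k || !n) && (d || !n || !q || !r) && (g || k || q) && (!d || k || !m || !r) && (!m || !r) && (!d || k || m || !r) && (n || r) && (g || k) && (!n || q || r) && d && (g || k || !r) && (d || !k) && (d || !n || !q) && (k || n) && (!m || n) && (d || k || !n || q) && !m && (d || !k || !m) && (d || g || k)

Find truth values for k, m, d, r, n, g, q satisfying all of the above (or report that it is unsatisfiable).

k = True, m = False, d = True, r = False, n = True, g = True, q = True

Unit clause (d) forces d = True.
Unit clause (!m) forces m = False.
In (m || n) only n is left, so n = True.
In (k || !n) only k is left, so k = True.
Set r = False.
  then (!n || q || r) forces q = True.
Set g = True.
All clauses satisfied.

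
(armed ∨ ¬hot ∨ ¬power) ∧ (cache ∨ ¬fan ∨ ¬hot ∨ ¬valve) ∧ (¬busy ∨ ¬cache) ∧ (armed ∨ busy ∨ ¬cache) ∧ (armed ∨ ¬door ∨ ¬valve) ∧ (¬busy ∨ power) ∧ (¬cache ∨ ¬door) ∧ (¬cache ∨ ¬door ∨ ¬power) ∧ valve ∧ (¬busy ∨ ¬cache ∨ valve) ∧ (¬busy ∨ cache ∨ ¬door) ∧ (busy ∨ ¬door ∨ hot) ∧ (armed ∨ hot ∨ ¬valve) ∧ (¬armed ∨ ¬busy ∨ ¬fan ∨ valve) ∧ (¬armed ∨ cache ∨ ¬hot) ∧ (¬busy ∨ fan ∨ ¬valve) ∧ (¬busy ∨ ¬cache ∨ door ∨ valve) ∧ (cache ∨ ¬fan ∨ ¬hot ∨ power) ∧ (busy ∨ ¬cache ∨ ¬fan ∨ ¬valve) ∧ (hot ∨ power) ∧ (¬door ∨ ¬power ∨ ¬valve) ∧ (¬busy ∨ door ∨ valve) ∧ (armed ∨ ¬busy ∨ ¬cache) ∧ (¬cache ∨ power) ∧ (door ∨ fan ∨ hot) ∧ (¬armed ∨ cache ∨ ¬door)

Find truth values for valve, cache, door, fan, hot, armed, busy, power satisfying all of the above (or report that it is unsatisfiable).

Unit clause (valve) forces valve = True.
Set cache = False.
Try door = True:
  (armed ∨ ¬door ∨ ¬valve) forces armed = True.
  clause (¬armed ∨ cache ∨ ¬door) is falsified — backtrack.
So door = False.
Set fan = True.
  then (cache ∨ ¬fan ∨ ¬hot ∨ ¬valve) forces hot = False.
  then (armed ∨ hot ∨ ¬valve) forces armed = True.
  then (hot ∨ power) forces power = True.
Set busy = True.
All clauses satisfied.

valve = True, cache = False, door = False, fan = True, hot = False, armed = True, busy = True, power = True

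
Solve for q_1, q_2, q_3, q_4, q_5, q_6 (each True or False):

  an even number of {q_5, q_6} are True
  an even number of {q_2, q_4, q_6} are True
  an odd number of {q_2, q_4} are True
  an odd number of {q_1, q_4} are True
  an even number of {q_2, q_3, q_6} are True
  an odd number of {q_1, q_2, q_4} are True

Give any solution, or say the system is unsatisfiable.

q_1=F; q_2=F; q_3=T; q_4=T; q_5=T; q_6=T

{q_5, q_6}: 2 true → even ✓
{q_2, q_4, q_6}: 2 true → even ✓
{q_2, q_4}: 1 true → odd ✓
{q_1, q_4}: 1 true → odd ✓
{q_2, q_3, q_6}: 2 true → even ✓
{q_1, q_2, q_4}: 1 true → odd ✓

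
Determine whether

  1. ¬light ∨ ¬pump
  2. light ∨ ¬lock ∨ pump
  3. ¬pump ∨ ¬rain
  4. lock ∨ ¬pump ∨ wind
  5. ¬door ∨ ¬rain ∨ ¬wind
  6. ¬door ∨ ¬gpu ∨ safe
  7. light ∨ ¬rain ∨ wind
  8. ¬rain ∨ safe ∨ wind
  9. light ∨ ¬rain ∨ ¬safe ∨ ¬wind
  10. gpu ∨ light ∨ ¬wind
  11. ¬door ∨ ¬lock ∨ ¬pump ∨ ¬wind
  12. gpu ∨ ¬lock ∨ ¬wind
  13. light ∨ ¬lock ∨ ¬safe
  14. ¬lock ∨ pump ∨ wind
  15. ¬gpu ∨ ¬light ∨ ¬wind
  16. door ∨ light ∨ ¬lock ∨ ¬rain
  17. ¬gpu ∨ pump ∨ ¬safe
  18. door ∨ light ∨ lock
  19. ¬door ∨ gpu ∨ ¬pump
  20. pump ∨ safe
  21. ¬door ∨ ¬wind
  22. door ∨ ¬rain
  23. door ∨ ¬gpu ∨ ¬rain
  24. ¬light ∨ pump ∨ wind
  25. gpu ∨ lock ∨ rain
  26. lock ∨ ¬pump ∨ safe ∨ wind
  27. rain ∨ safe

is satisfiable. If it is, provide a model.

Case pump = True:
  (¬light ∨ ¬pump) forces light = False.
  (¬pump ∨ ¬rain) forces rain = False.
  (rain ∨ safe) forces safe = True.
  (light ∨ ¬lock ∨ ¬safe) forces lock = False.
  (lock ∨ ¬pump ∨ wind) forces wind = True.
  (gpu ∨ light ∨ ¬wind) forces gpu = True.
  (door ∨ light ∨ lock) forces door = True.
  Clause (¬door ∨ ¬wind) is falsified — contradiction.
Case pump = False:
  (pump ∨ safe) forces safe = True.
  (¬gpu ∨ pump ∨ ¬safe) forces gpu = False.
  If light = True:
    (¬light ∨ pump ∨ wind) forces wind = True.
    (gpu ∨ ¬lock ∨ ¬wind) forces lock = False.
    (¬door ∨ ¬wind) forces door = False.
    (door ∨ ¬rain) forces rain = False.
    clause (gpu ∨ lock ∨ rain) is falsified.
  If light = False:
    (light ∨ ¬lock ∨ pump) forces lock = False.
    (gpu ∨ light ∨ ¬wind) forces wind = False.
    (light ∨ ¬rain ∨ wind) forces rain = False.
    clause (gpu ∨ lock ∨ rain) is falsified.
  Every sub-case reaches a contradiction.
Both cases fail, so the formula is unsatisfiable.

Unsatisfiable — no assignment works.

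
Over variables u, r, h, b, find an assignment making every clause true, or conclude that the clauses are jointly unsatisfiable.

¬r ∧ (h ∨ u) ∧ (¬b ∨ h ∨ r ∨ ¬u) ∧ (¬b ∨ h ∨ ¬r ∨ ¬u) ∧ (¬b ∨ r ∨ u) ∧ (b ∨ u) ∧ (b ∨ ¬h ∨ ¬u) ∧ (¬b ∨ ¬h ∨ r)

Unit clause (¬r) forces r = False.
Try u = False:
  (h ∨ u) forces h = True.
  (¬b ∨ r ∨ u) forces b = False.
  clause (b ∨ u) is falsified — backtrack.
So u = True.
Try h = True:
  (b ∨ ¬h ∨ ¬u) forces b = True.
  clause (¬b ∨ ¬h ∨ r) is falsified — backtrack.
So h = False.
  then (¬b ∨ h ∨ r ∨ ¬u) forces b = False.
Check each clause:
  (¬r): ¬r holds.
  (h ∨ u): u holds.
  (¬b ∨ h ∨ r ∨ ¬u): ¬b holds.
  (¬b ∨ h ∨ ¬r ∨ ¬u): ¬b holds.
  (¬b ∨ r ∨ u): ¬b holds.
  (b ∨ u): u holds.
  (b ∨ ¬h ∨ ¬u): ¬h holds.
  (¬b ∨ ¬h ∨ r): ¬b holds.
All clauses satisfied.

u=T; r=F; h=F; b=F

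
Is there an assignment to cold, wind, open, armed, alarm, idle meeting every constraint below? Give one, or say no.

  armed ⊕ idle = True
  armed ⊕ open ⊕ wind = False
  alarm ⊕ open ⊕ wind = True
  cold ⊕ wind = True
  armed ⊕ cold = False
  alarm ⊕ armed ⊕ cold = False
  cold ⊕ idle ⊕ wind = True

cold = True, wind = False, open = True, armed = True, alarm = False, idle = False

armed ⊕ idle = T ⊕ F = True ✓
armed ⊕ open ⊕ wind = T ⊕ T ⊕ F = False ✓
alarm ⊕ open ⊕ wind = F ⊕ T ⊕ F = True ✓
cold ⊕ wind = T ⊕ F = True ✓
armed ⊕ cold = T ⊕ T = False ✓
alarm ⊕ armed ⊕ cold = F ⊕ T ⊕ T = False ✓
cold ⊕ idle ⊕ wind = T ⊕ F ⊕ F = True ✓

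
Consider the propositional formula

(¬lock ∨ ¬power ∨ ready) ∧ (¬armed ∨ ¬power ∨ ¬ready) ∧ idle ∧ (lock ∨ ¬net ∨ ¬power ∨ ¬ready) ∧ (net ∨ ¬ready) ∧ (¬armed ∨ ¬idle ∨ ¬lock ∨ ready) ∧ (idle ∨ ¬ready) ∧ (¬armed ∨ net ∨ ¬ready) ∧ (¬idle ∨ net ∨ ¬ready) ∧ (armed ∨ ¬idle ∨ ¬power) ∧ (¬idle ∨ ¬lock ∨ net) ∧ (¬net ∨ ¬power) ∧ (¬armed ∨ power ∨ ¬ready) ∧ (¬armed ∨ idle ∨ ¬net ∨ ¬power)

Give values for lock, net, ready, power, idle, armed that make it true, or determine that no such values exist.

lock: False; net: True; ready: False; power: False; idle: True; armed: False

Unit clause (idle) forces idle = True.
Set lock = False.
Set net = True.
  then (¬net ∨ ¬power) forces power = False.
Set ready = False.
Set armed = False.
All clauses satisfied.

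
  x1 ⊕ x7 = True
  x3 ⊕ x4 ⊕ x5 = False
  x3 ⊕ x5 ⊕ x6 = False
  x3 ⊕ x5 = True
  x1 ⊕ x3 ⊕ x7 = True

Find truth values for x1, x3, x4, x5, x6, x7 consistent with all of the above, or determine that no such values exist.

x1=F, x3=F, x4=T, x5=T, x6=T, x7=T

x1 ⊕ x7 = F ⊕ T = True ✓
x3 ⊕ x4 ⊕ x5 = F ⊕ T ⊕ T = False ✓
x3 ⊕ x5 ⊕ x6 = F ⊕ T ⊕ T = False ✓
x3 ⊕ x5 = F ⊕ T = True ✓
x1 ⊕ x3 ⊕ x7 = F ⊕ F ⊕ T = True ✓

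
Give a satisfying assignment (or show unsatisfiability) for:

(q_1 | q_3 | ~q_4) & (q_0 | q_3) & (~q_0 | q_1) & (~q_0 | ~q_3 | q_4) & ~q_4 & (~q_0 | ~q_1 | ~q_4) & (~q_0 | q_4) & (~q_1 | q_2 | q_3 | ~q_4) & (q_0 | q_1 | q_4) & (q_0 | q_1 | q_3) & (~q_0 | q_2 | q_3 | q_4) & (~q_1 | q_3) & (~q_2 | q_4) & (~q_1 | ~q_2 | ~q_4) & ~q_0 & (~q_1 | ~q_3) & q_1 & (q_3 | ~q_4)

No satisfying assignment exists.

Case q_0 = True:
  Clause (~q_0) is falsified — contradiction.
Case q_0 = False:
  (q_0 | q_3) forces q_3 = True.
  (~q_4) forces q_4 = False.
  (q_0 | q_1 | q_4) forces q_1 = True.
  Clause (~q_1 | ~q_3) is falsified — contradiction.
Both cases fail, so the formula is unsatisfiable.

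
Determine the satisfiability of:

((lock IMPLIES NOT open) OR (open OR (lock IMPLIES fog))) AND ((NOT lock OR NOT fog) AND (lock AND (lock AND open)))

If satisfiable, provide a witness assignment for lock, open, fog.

lock = True; open = True; fog = False

  (lock IMPLIES NOT open) OR (open OR (lock IMPLIES fog)) = True
    lock IMPLIES NOT open = False
      NOT open = False
    open OR (lock IMPLIES fog) = True
      lock IMPLIES fog = False
  (NOT lock OR NOT fog) AND (lock AND (lock AND open)) = True
    NOT lock OR NOT fog = True
      NOT lock = False
      NOT fog = True
    lock AND (lock AND open) = True
      lock AND open = True
Both conjuncts True, so the formula holds.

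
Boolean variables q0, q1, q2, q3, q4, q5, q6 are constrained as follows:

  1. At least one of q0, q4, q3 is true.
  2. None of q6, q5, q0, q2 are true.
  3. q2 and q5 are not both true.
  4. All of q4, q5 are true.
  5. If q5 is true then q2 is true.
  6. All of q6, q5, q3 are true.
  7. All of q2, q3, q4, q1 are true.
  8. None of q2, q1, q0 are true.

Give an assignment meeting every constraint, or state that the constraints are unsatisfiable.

Case q1 = True:
  Constraint (8) is violated (q1=T) — contradiction.
Case q1 = False:
  Constraint (7) is violated (q1=F) — contradiction.
Both cases fail — unsatisfiable.

UNSATISFIABLE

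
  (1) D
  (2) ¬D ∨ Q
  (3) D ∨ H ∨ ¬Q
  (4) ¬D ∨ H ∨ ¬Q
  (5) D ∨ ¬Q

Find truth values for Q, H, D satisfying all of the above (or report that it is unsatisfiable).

Q = True, H = True, D = True

Unit clause (D) forces D = True.
In (¬D ∨ Q) only Q is left, so Q = True.
In (¬D ∨ H ∨ ¬Q) only H is left, so H = True.
All clauses satisfied.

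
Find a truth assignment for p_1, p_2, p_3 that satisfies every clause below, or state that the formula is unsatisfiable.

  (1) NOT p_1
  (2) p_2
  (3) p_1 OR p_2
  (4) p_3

Unit clause (NOT p_1) forces p_1 = False.
Unit clause (p_2) forces p_2 = True.
Unit clause (p_3) forces p_3 = True.
Check each clause:
  (NOT p_1): NOT p_1 holds.
  (p_2): p_2 holds.
  (p_1 OR p_2): p_2 holds.
  (p_3): p_3 holds.
All clauses satisfied.

p_1 = False, p_2 = True, p_3 = True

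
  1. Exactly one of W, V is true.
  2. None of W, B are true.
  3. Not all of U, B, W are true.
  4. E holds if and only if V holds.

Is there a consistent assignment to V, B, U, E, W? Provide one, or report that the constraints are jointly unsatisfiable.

V = True; B = False; U = True; E = True; W = False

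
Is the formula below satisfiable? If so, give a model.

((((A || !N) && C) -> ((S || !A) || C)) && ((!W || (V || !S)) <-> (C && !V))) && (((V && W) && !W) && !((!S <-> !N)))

The formula is unsatisfiable.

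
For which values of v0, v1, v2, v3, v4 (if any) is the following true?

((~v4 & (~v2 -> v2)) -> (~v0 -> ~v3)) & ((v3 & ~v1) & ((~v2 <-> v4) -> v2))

v0 = True, v1 = False, v2 = True, v3 = True, v4 = True

  (~v4 & (~v2 -> v2)) -> (~v0 -> ~v3) = True
    ~v4 & (~v2 -> v2) = False
      ~v4 = False
      ~v2 -> v2 = True
        ~v2 = False
    ~v0 -> ~v3 = True
      ~v0 = False
      ~v3 = False
  (v3 & ~v1) & ((~v2 <-> v4) -> v2) = True
    v3 & ~v1 = True
      ~v1 = True
    (~v2 <-> v4) -> v2 = True
      ~v2 <-> v4 = False
        ~v2 = False
Both conjuncts True, so the formula holds.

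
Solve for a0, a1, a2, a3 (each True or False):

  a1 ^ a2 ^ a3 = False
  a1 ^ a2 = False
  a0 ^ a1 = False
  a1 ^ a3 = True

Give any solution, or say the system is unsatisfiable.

a0=T; a1=T; a2=T; a3=F

a1 ^ a2 ^ a3 = T ^ T ^ F = False ✓
a1 ^ a2 = T ^ T = False ✓
a0 ^ a1 = T ^ T = False ✓
a1 ^ a3 = T ^ F = True ✓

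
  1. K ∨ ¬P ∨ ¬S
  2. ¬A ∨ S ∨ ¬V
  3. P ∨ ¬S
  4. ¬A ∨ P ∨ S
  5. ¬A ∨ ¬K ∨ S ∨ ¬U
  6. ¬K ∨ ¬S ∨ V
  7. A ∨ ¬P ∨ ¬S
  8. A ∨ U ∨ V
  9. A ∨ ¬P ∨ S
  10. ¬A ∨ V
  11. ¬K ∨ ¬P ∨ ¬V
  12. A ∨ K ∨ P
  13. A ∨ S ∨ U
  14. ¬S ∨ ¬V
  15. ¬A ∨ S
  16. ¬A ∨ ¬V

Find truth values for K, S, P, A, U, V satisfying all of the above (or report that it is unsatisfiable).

K = True, S = False, P = False, A = False, U = True, V = True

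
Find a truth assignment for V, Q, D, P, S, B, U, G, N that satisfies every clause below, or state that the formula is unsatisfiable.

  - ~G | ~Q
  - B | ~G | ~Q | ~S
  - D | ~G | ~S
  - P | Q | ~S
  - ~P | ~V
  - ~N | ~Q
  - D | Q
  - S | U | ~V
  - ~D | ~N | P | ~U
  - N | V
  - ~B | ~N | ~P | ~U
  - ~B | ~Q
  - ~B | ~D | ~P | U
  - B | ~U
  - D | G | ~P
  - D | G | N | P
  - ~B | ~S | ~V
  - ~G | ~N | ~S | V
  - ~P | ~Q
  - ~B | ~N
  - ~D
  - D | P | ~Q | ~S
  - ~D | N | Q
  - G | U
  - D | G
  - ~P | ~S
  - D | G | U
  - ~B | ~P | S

Case D = True:
  Clause (~D) is falsified — contradiction.
Case D = False:
  (D | Q) forces Q = True.
  (~G | ~Q) forces G = False.
  Clause (D | G) is falsified — contradiction.
Both cases fail, so the formula is unsatisfiable.

The formula is unsatisfiable.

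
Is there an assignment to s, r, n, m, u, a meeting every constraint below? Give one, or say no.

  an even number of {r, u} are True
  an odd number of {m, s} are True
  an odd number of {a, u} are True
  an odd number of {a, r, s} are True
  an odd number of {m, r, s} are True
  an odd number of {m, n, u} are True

s = False; r = False; n = False; m = True; u = False; a = True

{r, u}: 0 true → even ✓
{m, s}: 1 true → odd ✓
{a, u}: 1 true → odd ✓
{a, r, s}: 1 true → odd ✓
{m, r, s}: 1 true → odd ✓
{m, n, u}: 1 true → odd ✓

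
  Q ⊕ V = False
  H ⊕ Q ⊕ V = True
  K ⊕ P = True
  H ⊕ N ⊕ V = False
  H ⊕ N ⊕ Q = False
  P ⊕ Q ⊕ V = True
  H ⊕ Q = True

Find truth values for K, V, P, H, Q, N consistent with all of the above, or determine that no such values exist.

K = False; V = False; P = True; H = True; Q = False; N = True

Q ⊕ V = F ⊕ F = False ✓
H ⊕ Q ⊕ V = T ⊕ F ⊕ F = True ✓
K ⊕ P = F ⊕ T = True ✓
H ⊕ N ⊕ V = T ⊕ T ⊕ F = False ✓
H ⊕ N ⊕ Q = T ⊕ T ⊕ F = False ✓
P ⊕ Q ⊕ V = T ⊕ F ⊕ F = True ✓
H ⊕ Q = T ⊕ F = True ✓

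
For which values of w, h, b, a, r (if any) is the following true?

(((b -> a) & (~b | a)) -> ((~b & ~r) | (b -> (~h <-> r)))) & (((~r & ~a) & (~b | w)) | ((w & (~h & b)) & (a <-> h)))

w: True; h: True; b: False; a: False; r: False

  ((b -> a) & (~b | a)) -> ((~b & ~r) | (b -> (~h <-> r))) = True
    (b -> a) & (~b | a) = True
      b -> a = True
      ~b | a = True
        ~b = True
    (~b & ~r) | (b -> (~h <-> r)) = True
      ~b & ~r = True
        ~b = True
        ~r = True
      b -> (~h <-> r) = True
        ~h <-> r = True
          ~h = False
  ((~r & ~a) & (~b | w)) | ((w & (~h & b)) & (a <-> h)) = True
    (~r & ~a) & (~b | w) = True
      ~r & ~a = True
        ~r = True
        ~a = True
      ~b | w = True
        ~b = True
    (w & (~h & b)) & (a <-> h) = False
      w & (~h & b) = False
        ~h & b = False
          ~h = False
      a <-> h = False
Both conjuncts True, so the formula holds.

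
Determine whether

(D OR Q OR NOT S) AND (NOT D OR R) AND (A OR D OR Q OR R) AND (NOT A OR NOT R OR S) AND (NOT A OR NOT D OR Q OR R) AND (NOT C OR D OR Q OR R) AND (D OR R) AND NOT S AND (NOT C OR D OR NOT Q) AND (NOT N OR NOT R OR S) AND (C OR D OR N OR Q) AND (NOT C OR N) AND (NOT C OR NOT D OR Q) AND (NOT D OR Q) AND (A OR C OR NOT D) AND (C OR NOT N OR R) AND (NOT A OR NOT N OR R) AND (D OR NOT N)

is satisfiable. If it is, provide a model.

N=F, R=T, S=F, C=F, A=F, Q=T, D=F

Unit clause (NOT S) forces S = False.
Try N = True:
  (NOT N OR NOT R OR S) forces R = False.
  (NOT D OR R) forces D = False.
  clause (D OR R) is falsified — backtrack.
So N = False.
  then (NOT C OR N) forces C = False.
Set R = True.
  then (NOT A OR NOT R OR S) forces A = False.
  then (A OR C OR NOT D) forces D = False.
  then (C OR D OR N OR Q) forces Q = True.
All clauses satisfied.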